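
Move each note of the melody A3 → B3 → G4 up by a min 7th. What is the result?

G4 A4 F5

A3 becomes G4
B3 becomes A4
G4 becomes F5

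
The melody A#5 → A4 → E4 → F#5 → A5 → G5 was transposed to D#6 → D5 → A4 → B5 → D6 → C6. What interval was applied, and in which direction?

up a perfect fourth

From A#5 to D#6 is 4 letter names — a fourth of some quality.
A#5 to D#6 is 5 semitones, which makes it a perfect fourth; the second version is higher, so the direction is up.
Checking another pair — G5 → C6 — gives the same interval.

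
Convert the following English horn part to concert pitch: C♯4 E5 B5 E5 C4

F#3 A4 E5 A4 F3

The English horn sounds a perfect fifth below written, so transpose each written note down a perfect fifth.
C#4 becomes F#3
E5 becomes A4
B5 becomes E5
E5 becomes A4
C4 becomes F3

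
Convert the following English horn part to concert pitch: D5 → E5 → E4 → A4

Written C4 on the English horn sounds as F3, a perfect fifth lower; apply that shift to every note.
D5 to G4
E5 to A4
E4 to A3
A4 to D4

G4 A4 A3 D4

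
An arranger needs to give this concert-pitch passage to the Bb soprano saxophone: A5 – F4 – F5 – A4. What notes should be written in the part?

Written C4 sounds as Bb3 on the Bb soprano saxophone, so concert pitches are written a major second up.
A5 to B5
F4 to G4
F5 to G5
A4 to B4

B5 G4 G5 B4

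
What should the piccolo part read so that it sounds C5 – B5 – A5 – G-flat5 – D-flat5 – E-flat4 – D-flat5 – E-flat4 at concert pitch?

Written C4 sounds as C5 on the piccolo, so concert pitches are written a perfect octave down.
C5 → C4
B5 → B4
A5 → A4
Gb5 → Gb4
Db5 → Db4
Eb4 → Eb3
Db5 → Db4
Eb4 → Eb3

C4 B4 A4 Gb4 Db4 Eb3 Db4 Eb3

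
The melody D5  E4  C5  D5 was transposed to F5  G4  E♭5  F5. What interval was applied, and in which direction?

up a minor third

Take the first pair: D5 → F5. D to F spans 3 letter names, so the interval is some kind of third.
D5 to F5 is 3 semitones, which makes it a minor third; the second version is higher, so the direction is up.
Checking another pair — D5 → F5 — gives the same interval.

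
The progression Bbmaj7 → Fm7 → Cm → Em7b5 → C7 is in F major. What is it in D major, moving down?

Gmaj7 Dm7 Am C#m7b5 A7

F major down to D major is a minor third; each chord root moves by that interval while the quality stays the same.
Bbmaj7: root Bb down a minor third → G, giving Gmaj7.
Fm7: root F down a minor third → D, giving Dm7.
Cm: root C down a minor third → A, giving Am.
Em7b5: root E down a minor third → C#, giving C#m7b5.
C7: root C down a minor third → A, giving A7.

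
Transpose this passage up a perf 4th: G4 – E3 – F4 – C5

C5 A3 Bb4 F5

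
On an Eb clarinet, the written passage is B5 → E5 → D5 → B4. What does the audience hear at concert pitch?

D6 G5 F5 D5

Written C4 on the Eb clarinet sounds as Eb4, a minor third higher; apply that shift to every note.
B5 becomes D6
E5 becomes G5
D5 becomes F5
B4 becomes D5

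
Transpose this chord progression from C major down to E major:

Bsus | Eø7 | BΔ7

D#sus G#ø7 D#Δ7

C major down to E major is a minor sixth; each chord root moves by that interval while the quality stays the same.
Bsus: root B down a minor sixth → D#, giving D#sus.
Eø7: root E down a minor sixth → G#, giving G#ø7.
BΔ7: root B down a minor sixth → D#, giving D#Δ7.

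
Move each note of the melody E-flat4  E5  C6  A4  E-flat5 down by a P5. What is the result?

Ab3 A4 F5 D4 Ab4

Eb4 → Ab3
E5 → A4
C6 → F5
A4 → D4
Eb5 → Ab4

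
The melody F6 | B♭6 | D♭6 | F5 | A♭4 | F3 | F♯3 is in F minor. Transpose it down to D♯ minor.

D#6 G#6 B5 D#5 F#4 D#3 D##3

From F down to D♯ is a diminished third; apply that to each pitch.
F6 → D#6
Bb6 → G#6
Db6 → B5
F5 → D#5
Ab4 → F#4
F3 → D#3
F#3 → D##3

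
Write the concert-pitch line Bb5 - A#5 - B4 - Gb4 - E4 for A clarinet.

The A clarinet sounds a minor third below written, so the written part must be a minor third above concert — transpose each note up.
Bb5 -> Db6
A#5 -> C#6
B4 -> D5
Gb4 -> Bbb4
E4 -> G4

Db6 C#6 D5 Bbb4 G4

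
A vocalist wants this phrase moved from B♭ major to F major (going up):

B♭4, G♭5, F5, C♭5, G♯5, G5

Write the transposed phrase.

F5 Db6 C6 Gb5 D#6 D6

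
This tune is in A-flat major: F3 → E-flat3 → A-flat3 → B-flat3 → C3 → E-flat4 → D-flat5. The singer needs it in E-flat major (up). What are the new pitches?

From A-flat up to E-flat is a perfect fifth; apply that to each pitch.
F3 gives C4
Eb3 gives Bb3
Ab3 gives Eb4
Bb3 gives F4
C3 gives G3
Eb4 gives Bb4
Db5 gives Ab5

C4 Bb3 Eb4 F4 G3 Bb4 Ab5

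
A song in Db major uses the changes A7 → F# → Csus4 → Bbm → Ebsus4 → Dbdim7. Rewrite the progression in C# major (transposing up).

Db major up to C# major is an augmented seventh; each chord root moves by that interval while the quality stays the same.
A7: root A up an augmented seventh → G##, giving G##7.
F#: root F# up an augmented seventh → E##, giving E##.
Csus4: root C up an augmented seventh → B#, giving B#sus4.
Bbm: root Bb up an augmented seventh → A#, giving A#m.
Ebsus4: root Eb up an augmented seventh → D#, giving D#sus4.
Dbdim7: root Db up an augmented seventh → C#, giving C#dim7.

G##7 E## B#sus4 A#m D#sus4 C#dim7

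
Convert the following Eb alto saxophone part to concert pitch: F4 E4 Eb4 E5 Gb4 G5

Ab3 G3 Gb3 G4 Bbb3 Bb4

The Eb alto saxophone sounds a major sixth below written, so transpose each written note down a major sixth.
F4 to Ab3
E4 to G3
Eb4 to Gb3
E5 to G4
Gb4 to Bbb3
G5 to Bb4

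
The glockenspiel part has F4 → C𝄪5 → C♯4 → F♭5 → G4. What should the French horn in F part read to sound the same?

First find concert pitch: the glockenspiel sounds a perfect fifteenth above written, so F4 C𝄪5 C♯4 F♭5 G4 sounds F6 C##7 C#6 Fb7 G6.
Then write for French horn in F: it sounds a perfect fifth below written, so the part must be a perfect fifth above concert.
F6 → C7
C##7 → G##7
C#6 → G#6
Fb7 → Cb8
G6 → D7

C7 G##7 G#6 Cb8 D7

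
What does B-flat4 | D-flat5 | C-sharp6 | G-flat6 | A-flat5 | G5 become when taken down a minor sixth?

Bb4 -> D4
Db5 -> F4
C#6 -> E#5
Gb6 -> Bb5
Ab5 -> C5
G5 -> B4

D4 F4 E#5 Bb5 C5 B4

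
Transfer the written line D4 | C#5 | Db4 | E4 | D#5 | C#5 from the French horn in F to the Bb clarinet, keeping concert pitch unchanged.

A3 G#4 Ab3 B3 A#4 G#4

First find concert pitch: the French horn in F sounds a perfect fifth below written, so D4 C#5 Db4 E4 D#5 C#5 sounds G3 F#4 Gb3 A3 G#4 F#4.
Then write for Bb clarinet: it sounds a major second below written, so the part must be a major second above concert.
G3 → A3
F#4 → G#4
Gb3 → Ab3
A3 → B3
G#4 → A#4
F#4 → G#4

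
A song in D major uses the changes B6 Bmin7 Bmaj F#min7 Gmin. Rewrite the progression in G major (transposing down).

E6 Emin7 Emaj Bmin7 Cmin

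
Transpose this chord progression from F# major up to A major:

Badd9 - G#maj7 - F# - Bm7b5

F# major up to A major is a minor third; each chord root moves by that interval while the quality stays the same.
Badd9: root B up a minor third → D, giving Dadd9.
G#maj7: root G# up a minor third → B, giving Bmaj7.
F#: root F# up a minor third → A, giving A.
Bm7b5: root B up a minor third → D, giving Dm7b5.

Dadd9 Bmaj7 A Dm7b5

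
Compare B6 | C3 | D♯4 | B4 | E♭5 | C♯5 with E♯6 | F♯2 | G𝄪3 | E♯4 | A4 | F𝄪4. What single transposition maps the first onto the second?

down a diminished fifth

Take the first pair: B6 → E#6. B to E spans 5 letter names, so the interval is some kind of fifth.
E#6 to B6 is 6 semitones, which makes it a diminished fifth; the second version is lower, so the direction is down.
Checking another pair — C#5 → F##4 — gives the same interval.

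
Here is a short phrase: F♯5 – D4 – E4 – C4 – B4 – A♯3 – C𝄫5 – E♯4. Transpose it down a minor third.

D#5 B3 C#4 A3 G#4 F##3 Abb4 C##4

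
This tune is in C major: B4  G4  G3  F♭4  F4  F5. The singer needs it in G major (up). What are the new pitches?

F#5 D5 D4 Cb5 C5 C6

C major to G major up is a perfect fifth, so every note moves up by that interval.
B4 -> F#5
G4 -> D5
G3 -> D4
Fb4 -> Cb5
F4 -> C5
F5 -> C6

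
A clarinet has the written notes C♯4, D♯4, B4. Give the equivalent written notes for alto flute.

D#4 E#4 C#5

First find concert pitch: the A clarinet sounds a minor third below written, so C♯4 D♯4 B4 sounds A#3 B#3 G#4.
Then write for alto flute: it sounds a perfect fourth below written, so the part must be a perfect fourth above concert.
A#3 → D#4
B#3 → E#4
G#4 → C#5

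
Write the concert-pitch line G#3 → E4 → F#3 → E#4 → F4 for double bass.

G#4 E5 F#4 E#5 F5

Written C4 sounds as C3 on the double bass, so concert pitches are written a perfect octave up.
G#3 gives G#4
E4 gives E5
F#3 gives F#4
E#4 gives E#5
F4 gives F5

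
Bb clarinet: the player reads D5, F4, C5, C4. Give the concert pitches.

C5 Eb4 Bb4 Bb3

Written C4 on the Bb clarinet sounds as Bb3, a major second lower; apply that shift to every note.
D5 gives C5
F4 gives Eb4
C5 gives Bb4
C4 gives Bb3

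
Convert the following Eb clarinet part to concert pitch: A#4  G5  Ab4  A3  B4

C#5 Bb5 Cb5 C4 D5

The Eb clarinet sounds a minor third above written, so transpose each written note up a minor third.
A#4 -> C#5
G5 -> Bb5
Ab4 -> Cb5
A3 -> C4
B4 -> D5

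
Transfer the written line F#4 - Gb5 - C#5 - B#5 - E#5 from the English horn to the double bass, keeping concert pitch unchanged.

First find concert pitch: the English horn sounds a perfect fifth below written, so F#4 Gb5 C#5 B#5 E#5 sounds B3 Cb5 F#4 E#5 A#4.
Then write for double bass: it sounds a perfect octave below written, so the part must be a perfect octave above concert.
B3 → B4
Cb5 → Cb6
F#4 → F#5
E#5 → E#6
A#4 → A#5

B4 Cb6 F#5 E#6 A#5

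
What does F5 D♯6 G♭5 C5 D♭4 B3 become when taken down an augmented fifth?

F5 down an augmented fifth is Bbb4.
D#6: a fifth down reaches G, and 8 semitones makes it G5.
An augmented fifth down from Gb5 gives Cbb5.
C5 down an augmented fifth is Fb4.
An augmented fifth down from Db4 gives Gbb3.
An augmented fifth down from B3 gives Eb3.

Bbb4 G5 Cbb5 Fb4 Gbb3 Eb3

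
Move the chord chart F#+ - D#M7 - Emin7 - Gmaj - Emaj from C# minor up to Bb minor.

C# minor up to Bb minor is a diminished seventh; each chord root moves by that interval while the quality stays the same.
F#+: root F# up a diminished seventh → Eb, giving Eb+.
D#M7: root D# up a diminished seventh → C, giving CM7.
Emin7: root E up a diminished seventh → Db, giving Dbmin7.
Gmaj: root G up a diminished seventh → Fb, giving Fbmaj.
Emaj: root E up a diminished seventh → Db, giving Dbmaj.

Eb+ CM7 Dbmin7 Fbmaj Dbmaj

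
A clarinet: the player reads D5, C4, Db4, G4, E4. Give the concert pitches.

Written C4 on the A clarinet sounds as A3, a minor third lower; apply that shift to every note.
D5 becomes B4
C4 becomes A3
Db4 becomes Bb3
G4 becomes E4
E4 becomes C#4

B4 A3 Bb3 E4 C#4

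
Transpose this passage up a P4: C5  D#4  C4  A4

C5 up a perfect fourth is F5.
D#4 up a perfect fourth is G#4.
A perfect fourth up from C4 gives F4.
A4: a fourth up reaches D, and 5 semitones makes it D5.

F5 G#4 F4 D5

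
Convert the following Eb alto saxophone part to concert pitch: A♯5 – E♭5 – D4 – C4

C#5 Gb4 F3 Eb3

Written C4 on the Eb alto saxophone sounds as Eb3, a major sixth lower; apply that shift to every note.
A#5 becomes C#5
Eb5 becomes Gb4
D4 becomes F3
C4 becomes Eb3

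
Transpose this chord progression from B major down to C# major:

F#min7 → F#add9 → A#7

B major down to C# major is a minor seventh; each chord root moves by that interval while the quality stays the same.
F#min7: root F# down a minor seventh → G#, giving G#min7.
F#add9: root F# down a minor seventh → G#, giving G#add9.
A#7: root A# down a minor seventh → B#, giving B#7.

G#min7 G#add9 B#7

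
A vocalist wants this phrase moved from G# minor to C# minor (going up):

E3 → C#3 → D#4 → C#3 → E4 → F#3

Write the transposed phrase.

G# minor to C# minor up is a perfect fourth, so every note moves up by that interval.
E3 becomes A3
C#3 becomes F#3
D#4 becomes G#4
C#3 becomes F#3
E4 becomes A4
F#3 becomes B3

A3 F#3 G#4 F#3 A4 B3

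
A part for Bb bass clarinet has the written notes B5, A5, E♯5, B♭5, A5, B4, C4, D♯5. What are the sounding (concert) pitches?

The Bb bass clarinet sounds a major ninth below written, so transpose each written note down a major ninth.
B5 to A4
A5 to G4
E#5 to D#4
Bb5 to Ab4
A5 to G4
B4 to A3
C4 to Bb2
D#5 to C#4

A4 G4 D#4 Ab4 G4 A3 Bb2 C#4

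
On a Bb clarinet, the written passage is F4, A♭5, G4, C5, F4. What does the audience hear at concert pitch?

The Bb clarinet sounds a major second below written, so transpose each written note down a major second.
F4 -> Eb4
Ab5 -> Gb5
G4 -> F4
C5 -> Bb4
F4 -> Eb4

Eb4 Gb5 F4 Bb4 Eb4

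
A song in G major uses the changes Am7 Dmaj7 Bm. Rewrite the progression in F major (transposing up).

Gm7 Cmaj7 Am

G major up to F major is a minor seventh; each chord root moves by that interval while the quality stays the same.
Am7: root A up a minor seventh → G, giving Gm7.
Dmaj7: root D up a minor seventh → C, giving Cmaj7.
Bm: root B up a minor seventh → A, giving Am.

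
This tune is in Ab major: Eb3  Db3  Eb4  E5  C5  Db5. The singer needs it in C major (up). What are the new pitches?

From Ab up to C is a major third; apply that to each pitch.
Eb3 to G3
Db3 to F3
Eb4 to G4
E5 to G#5
C5 to E5
Db5 to F5

G3 F3 G4 G#5 E5 F5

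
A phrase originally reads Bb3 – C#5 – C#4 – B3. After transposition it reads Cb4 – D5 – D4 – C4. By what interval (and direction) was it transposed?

up a minor second

From Bb3 to Cb4 is 2 letter names — a second of some quality.
Bb3 to Cb4 is 1 semitone, which makes it a minor second; the second version is higher, so the direction is up.
Checking another pair — B3 → C4 — gives the same interval.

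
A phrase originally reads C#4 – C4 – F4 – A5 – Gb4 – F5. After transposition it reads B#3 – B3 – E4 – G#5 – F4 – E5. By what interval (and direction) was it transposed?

down a minor second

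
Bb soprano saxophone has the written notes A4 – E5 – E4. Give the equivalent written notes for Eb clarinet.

E4 B4 B3

First find concert pitch: the Bb soprano saxophone sounds a major second below written, so A4 E5 E4 sounds G4 D5 D4.
Then write for Eb clarinet: it sounds a minor third above written, so the part must be a minor third below concert.
G4 → E4
D5 → B4
D4 → B3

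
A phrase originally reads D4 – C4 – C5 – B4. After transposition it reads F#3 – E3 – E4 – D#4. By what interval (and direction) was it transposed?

down a minor sixth

From D4 to F#3 is 6 letter names — a sixth of some quality.
F#3 to D4 is 8 semitones, which makes it a minor sixth; the second version is lower, so the direction is down.
Checking another pair — B4 → D#4 — gives the same interval.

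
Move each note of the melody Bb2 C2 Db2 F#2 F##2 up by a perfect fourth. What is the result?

Bb2 to Eb3
C2 to F2
Db2 to Gb2
F#2 to B2
F##2 to B#2

Eb3 F2 Gb2 B2 B#2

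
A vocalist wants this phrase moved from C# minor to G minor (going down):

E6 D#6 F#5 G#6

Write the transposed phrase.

From C# down to G is an augmented fourth; apply that to each pitch.
E6 to Bb5
D#6 to A5
F#5 to C5
G#6 to D6

Bb5 A5 C5 D6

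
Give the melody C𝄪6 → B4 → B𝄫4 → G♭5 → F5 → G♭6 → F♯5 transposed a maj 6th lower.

E#5 D4 Dbb4 Bbb4 Ab4 Bbb5 A4

C##6: a sixth down reaches E, and 9 semitones makes it E#5.
B4 down a major sixth is D4.
A major sixth down from Bbb4 gives Dbb4.
Gb5: a sixth down reaches B, and 9 semitones makes it Bbb4.
A major sixth down from F5 gives Ab4.
Gb6: a sixth down reaches B, and 9 semitones makes it Bbb5.
A major sixth down from F#5 gives A4.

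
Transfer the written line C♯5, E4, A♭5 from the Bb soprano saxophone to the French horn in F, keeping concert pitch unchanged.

First find concert pitch: the Bb soprano saxophone sounds a major second below written, so C♯5 E4 A♭5 sounds B4 D4 Gb5.
Then write for French horn in F: it sounds a perfect fifth below written, so the part must be a perfect fifth above concert.
B4 → F#5
D4 → A4
Gb5 → Db6

F#5 A4 Db6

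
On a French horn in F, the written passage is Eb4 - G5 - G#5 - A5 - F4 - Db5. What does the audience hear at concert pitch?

Ab3 C5 C#5 D5 Bb3 Gb4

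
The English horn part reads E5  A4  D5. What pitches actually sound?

A4 D4 G4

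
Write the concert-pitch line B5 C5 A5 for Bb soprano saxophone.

C#6 D5 B5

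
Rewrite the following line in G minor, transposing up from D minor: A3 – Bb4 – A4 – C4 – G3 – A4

D4 Eb5 D5 F4 C4 D5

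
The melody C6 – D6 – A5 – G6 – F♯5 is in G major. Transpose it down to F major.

Bb5 C6 G5 F6 E5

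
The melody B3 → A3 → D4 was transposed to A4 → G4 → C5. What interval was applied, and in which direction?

up a minor seventh

From B3 to A4 is 7 letter names — a seventh of some quality.
B3 to A4 is 10 semitones, which makes it a minor seventh; the second version is higher, so the direction is up.
Checking another pair — D4 → C5 — gives the same interval.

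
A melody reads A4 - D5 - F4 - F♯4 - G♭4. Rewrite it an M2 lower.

G4 C5 Eb4 E4 Fb4

A4 to G4
D5 to C5
F4 to Eb4
F#4 to E4
Gb4 to Fb4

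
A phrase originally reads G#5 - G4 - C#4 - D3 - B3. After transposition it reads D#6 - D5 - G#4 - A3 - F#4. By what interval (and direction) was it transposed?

up a perfect fifth

Take the first pair: G#5 → D#6. G to D spans 5 letter names, so the interval is some kind of fifth.
G#5 to D#6 is 7 semitones, which makes it a perfect fifth; the second version is higher, so the direction is up.
Checking another pair — B3 → F#4 — gives the same interval.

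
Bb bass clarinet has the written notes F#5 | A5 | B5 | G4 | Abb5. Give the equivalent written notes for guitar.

E5 G5 A5 F4 Gbb5

First find concert pitch: the Bb bass clarinet sounds a major ninth below written, so F#5 A5 B5 G4 Abb5 sounds E4 G4 A4 F3 Gbb4.
Then write for guitar: it sounds a perfect octave below written, so the part must be a perfect octave above concert.
E4 → E5
G4 → G5
A4 → A5
F3 → F4
Gbb4 → Gbb5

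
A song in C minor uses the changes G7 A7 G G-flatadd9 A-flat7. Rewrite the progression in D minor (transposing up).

C minor up to D minor is a major second; each chord root moves by that interval while the quality stays the same.
G7: root G up a major second → A, giving A7.
A7: root A up a major second → B, giving B7.
G: root G up a major second → A, giving A.
G-flatadd9: root G-flat up a major second → Ab, giving Abadd9.
A-flat7: root A-flat up a major second → Bb, giving Bb7.

A7 B7 A Abadd9 Bb7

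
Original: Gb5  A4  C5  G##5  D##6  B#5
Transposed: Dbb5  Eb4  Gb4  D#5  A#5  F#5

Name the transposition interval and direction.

down an augmented fourth

From Gb5 to Dbb5 is 4 letter names — a fourth of some quality.
Dbb5 to Gb5 is 6 semitones, which makes it an augmented fourth; the second version is lower, so the direction is down.
Checking another pair — B#5 → F#5 — gives the same interval.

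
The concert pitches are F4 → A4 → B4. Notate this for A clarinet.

Ab4 C5 D5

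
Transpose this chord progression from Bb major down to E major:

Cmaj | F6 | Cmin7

Bb major down to E major is a diminished fifth; each chord root moves by that interval while the quality stays the same.
Cmaj: root C down a diminished fifth → F#, giving F#maj.
F6: root F down a diminished fifth → B, giving B6.
Cmin7: root C down a diminished fifth → F#, giving F#min7.

F#maj B6 F#min7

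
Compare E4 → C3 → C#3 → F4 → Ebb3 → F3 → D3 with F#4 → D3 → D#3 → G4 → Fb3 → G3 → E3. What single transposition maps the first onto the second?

up a major second

From E4 to F#4 is 2 letter names — a second of some quality.
E4 to F#4 is 2 semitones, which makes it a major second; the second version is higher, so the direction is up.
Checking another pair — D3 → E3 — gives the same interval.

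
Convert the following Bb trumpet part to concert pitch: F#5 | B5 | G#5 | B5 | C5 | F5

The Bb trumpet sounds a major second below written, so transpose each written note down a major second.
F#5 to E5
B5 to A5
G#5 to F#5
B5 to A5
C5 to Bb4
F5 to Eb5

E5 A5 F#5 A5 Bb4 Eb5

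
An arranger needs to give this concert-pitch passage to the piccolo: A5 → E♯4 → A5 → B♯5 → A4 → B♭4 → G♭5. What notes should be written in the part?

The piccolo sounds a perfect octave above written, so the written part must be a perfect octave below concert — transpose each note down.
A5 to A4
E#4 to E#3
A5 to A4
B#5 to B#4
A4 to A3
Bb4 to Bb3
Gb5 to Gb4

A4 E#3 A4 B#4 A3 Bb3 Gb4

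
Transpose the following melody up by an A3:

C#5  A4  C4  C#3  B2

E##5 C##5 E#4 E##3 D##3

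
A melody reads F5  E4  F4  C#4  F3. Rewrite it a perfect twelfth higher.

C7 B5 C6 G#5 C5

F5 gives C7
E4 gives B5
F4 gives C6
C#4 gives G#5
F3 gives C5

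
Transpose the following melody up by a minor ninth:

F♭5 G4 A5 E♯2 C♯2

Gbb6 Ab5 Bb6 F#3 D3

A minor ninth up from Fb5 gives Gbb6.
G4: a ninth up reaches A, and 13 semitones makes it Ab5.
A5 up a minor ninth is Bb6.
E#2: a ninth up reaches F, and 13 semitones makes it F#3.
C#2: a ninth up reaches D, and 13 semitones makes it D3.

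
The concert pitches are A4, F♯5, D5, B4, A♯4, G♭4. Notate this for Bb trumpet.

B4 G#5 E5 C#5 B#4 Ab4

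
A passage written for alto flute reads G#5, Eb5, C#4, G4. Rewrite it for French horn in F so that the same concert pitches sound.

First find concert pitch: the alto flute sounds a perfect fourth below written, so G#5 Eb5 C#4 G4 sounds D#5 Bb4 G#3 D4.
Then write for French horn in F: it sounds a perfect fifth below written, so the part must be a perfect fifth above concert.
D#5 → A#5
Bb4 → F5
G#3 → D#4
D4 → A4

A#5 F5 D#4 A4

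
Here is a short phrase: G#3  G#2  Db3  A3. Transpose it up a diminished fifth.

D4 D3 Abb3 Eb4

A diminished fifth up from G#3 gives D4.
A diminished fifth up from G#2 gives D3.
Db3 up a diminished fifth is Abb3.
A3 up a diminished fifth is Eb4.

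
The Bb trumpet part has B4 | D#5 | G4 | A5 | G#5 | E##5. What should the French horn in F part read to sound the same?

First find concert pitch: the Bb trumpet sounds a major second below written, so B4 D#5 G4 A5 G#5 E##5 sounds A4 C#5 F4 G5 F#5 D##5.
Then write for French horn in F: it sounds a perfect fifth below written, so the part must be a perfect fifth above concert.
A4 → E5
C#5 → G#5
F4 → C5
G5 → D6
F#5 → C#6
D##5 → A##5

E5 G#5 C5 D6 C#6 A##5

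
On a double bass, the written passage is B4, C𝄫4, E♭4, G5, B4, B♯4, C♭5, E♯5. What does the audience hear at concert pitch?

B3 Cbb3 Eb3 G4 B3 B#3 Cb4 E#4

Written C4 on the double bass sounds as C3, a perfect octave lower; apply that shift to every note.
B4 -> B3
Cbb4 -> Cbb3
Eb4 -> Eb3
G5 -> G4
B4 -> B3
B#4 -> B#3
Cb5 -> Cb4
E#5 -> E#4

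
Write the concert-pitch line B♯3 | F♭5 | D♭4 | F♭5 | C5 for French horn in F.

The French horn in F sounds a perfect fifth below written, so the written part must be a perfect fifth above concert — transpose each note up.
B#3 becomes F##4
Fb5 becomes Cb6
Db4 becomes Ab4
Fb5 becomes Cb6
C5 becomes G5

F##4 Cb6 Ab4 Cb6 G5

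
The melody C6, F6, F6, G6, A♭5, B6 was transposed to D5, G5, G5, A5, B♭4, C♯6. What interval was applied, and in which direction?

down a minor seventh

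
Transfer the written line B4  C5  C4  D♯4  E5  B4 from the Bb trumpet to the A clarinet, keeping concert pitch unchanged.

C5 Db5 Db4 E4 F5 C5

First find concert pitch: the Bb trumpet sounds a major second below written, so B4 C5 C4 D♯4 E5 B4 sounds A4 Bb4 Bb3 C#4 D5 A4.
Then write for A clarinet: it sounds a minor third below written, so the part must be a minor third above concert.
A4 → C5
Bb4 → Db5
Bb3 → Db4
C#4 → E4
D5 → F5
A4 → C5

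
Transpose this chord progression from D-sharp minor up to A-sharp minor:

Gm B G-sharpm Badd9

D-sharp minor up to A-sharp minor is a perfect fifth; each chord root moves by that interval while the quality stays the same.
Gm: root G up a perfect fifth → D, giving Dm.
B: root B up a perfect fifth → F#, giving F#.
G-sharpm: root G-sharp up a perfect fifth → D#, giving D#m.
Badd9: root B up a perfect fifth → F#, giving F#add9.

Dm F# D#m F#add9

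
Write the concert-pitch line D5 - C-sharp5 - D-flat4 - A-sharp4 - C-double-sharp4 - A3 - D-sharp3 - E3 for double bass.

D6 C#6 Db5 A#5 C##5 A4 D#4 E4

Written C4 sounds as C3 on the double bass, so concert pitches are written a perfect octave up.
D5 to D6
C#5 to C#6
Db4 to Db5
A#4 to A#5
C##4 to C##5
A3 to A4
D#3 to D#4
E3 to E4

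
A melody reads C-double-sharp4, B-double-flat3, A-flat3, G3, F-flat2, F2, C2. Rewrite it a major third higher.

E##4 Db4 C4 B3 Ab2 A2 E2

C##4: a third up reaches E, and 4 semitones makes it E##4.
Bbb3: a third up reaches D, and 4 semitones makes it Db4.
A major third up from Ab3 gives C4.
G3: a third up reaches B, and 4 semitones makes it B3.
A major third up from Fb2 gives Ab2.
A major third up from F2 gives A2.
C2 up a major third is E2.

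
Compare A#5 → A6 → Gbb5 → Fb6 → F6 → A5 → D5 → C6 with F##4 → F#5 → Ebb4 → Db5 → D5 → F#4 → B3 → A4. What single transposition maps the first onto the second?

From A#5 to F##4 is 10 letter names — a tenth of some quality.
F##4 to A#5 is 15 semitones, which makes it a minor tenth; the second version is lower, so the direction is down.
Checking another pair — C6 → A4 — gives the same interval.

down a minor tenth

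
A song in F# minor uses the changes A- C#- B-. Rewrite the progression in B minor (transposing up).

D- F#- E-

F# minor up to B minor is a perfect fourth; each chord root moves by that interval while the quality stays the same.
A-: root A up a perfect fourth → D, giving D-.
C#-: root C# up a perfect fourth → F#, giving F#-.
B-: root B up a perfect fourth → E, giving E-.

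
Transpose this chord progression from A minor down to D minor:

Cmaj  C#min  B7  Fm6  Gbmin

Fmaj F#min E7 Bbm6 Cbmin

A minor down to D minor is a perfect fifth; each chord root moves by that interval while the quality stays the same.
Cmaj: root C down a perfect fifth → F, giving Fmaj.
C#min: root C# down a perfect fifth → F#, giving F#min.
B7: root B down a perfect fifth → E, giving E7.
Fm6: root F down a perfect fifth → Bb, giving Bbm6.
Gbmin: root Gb down a perfect fifth → Cb, giving Cbmin.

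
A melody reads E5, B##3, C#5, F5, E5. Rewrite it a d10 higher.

E5 to Gb6
B##3 to D#5
C#5 to Eb6
F5 to Abb6
E5 to Gb6

Gb6 D#5 Eb6 Abb6 Gb6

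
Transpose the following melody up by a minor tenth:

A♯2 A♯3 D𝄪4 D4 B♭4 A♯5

C#4 C#5 F##5 F5 Db6 C#7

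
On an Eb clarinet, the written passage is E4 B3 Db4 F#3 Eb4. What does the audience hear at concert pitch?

G4 D4 Fb4 A3 Gb4

Written C4 on the Eb clarinet sounds as Eb4, a minor third higher; apply that shift to every note.
E4 becomes G4
B3 becomes D4
Db4 becomes Fb4
F#3 becomes A3
Eb4 becomes Gb4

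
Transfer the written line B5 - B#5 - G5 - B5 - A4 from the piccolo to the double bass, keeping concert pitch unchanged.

First find concert pitch: the piccolo sounds a perfect octave above written, so B5 B#5 G5 B5 A4 sounds B6 B#6 G6 B6 A5.
Then write for double bass: it sounds a perfect octave below written, so the part must be a perfect octave above concert.
B6 → B7
B#6 → B#7
G6 → G7
B6 → B7
A5 → A6

B7 B#7 G7 B7 A6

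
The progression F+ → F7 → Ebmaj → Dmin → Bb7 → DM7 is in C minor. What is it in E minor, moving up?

C minor up to E minor is a major third; each chord root moves by that interval while the quality stays the same.
F+: root F up a major third → A, giving A+.
F7: root F up a major third → A, giving A7.
Ebmaj: root Eb up a major third → G, giving Gmaj.
Dmin: root D up a major third → F#, giving F#min.
Bb7: root Bb up a major third → D, giving D7.
DM7: root D up a major third → F#, giving F#M7.

A+ A7 Gmaj F#min D7 F#M7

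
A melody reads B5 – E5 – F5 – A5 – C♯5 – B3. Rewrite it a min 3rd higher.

B5 becomes D6
E5 becomes G5
F5 becomes Ab5
A5 becomes C6
C#5 becomes E5
B3 becomes D4

D6 G5 Ab5 C6 E5 D4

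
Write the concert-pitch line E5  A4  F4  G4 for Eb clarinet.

Written C4 sounds as Eb4 on the Eb clarinet, so concert pitches are written a minor third down.
E5 -> C#5
A4 -> F#4
F4 -> D4
G4 -> E4

C#5 F#4 D4 E4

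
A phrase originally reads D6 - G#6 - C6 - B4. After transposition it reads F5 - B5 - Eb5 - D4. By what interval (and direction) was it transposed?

Take the first pair: D6 → F5. D to F spans 6 letter names, so the interval is some kind of sixth.
F5 to D6 is 9 semitones, which makes it a major sixth; the second version is lower, so the direction is down.
Checking another pair — B4 → D4 — gives the same interval.

down a major sixth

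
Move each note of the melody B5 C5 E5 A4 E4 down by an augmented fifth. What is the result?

B5: a fifth down reaches E, and 8 semitones makes it Eb5.
C5 down an augmented fifth is Fb4.
E5: a fifth down reaches A, and 8 semitones makes it Ab4.
A4 down an augmented fifth is Db4.
An augmented fifth down from E4 gives Ab3.

Eb5 Fb4 Ab4 Db4 Ab3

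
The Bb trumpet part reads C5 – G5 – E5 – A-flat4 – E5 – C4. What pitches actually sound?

Written C4 on the Bb trumpet sounds as Bb3, a major second lower; apply that shift to every note.
C5 gives Bb4
G5 gives F5
E5 gives D5
Ab4 gives Gb4
E5 gives D5
C4 gives Bb3

Bb4 F5 D5 Gb4 D5 Bb3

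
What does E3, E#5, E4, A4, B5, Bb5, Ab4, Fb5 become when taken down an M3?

E3 becomes C3
E#5 becomes C#5
E4 becomes C4
A4 becomes F4
B5 becomes G5
Bb5 becomes Gb5
Ab4 becomes Fb4
Fb5 becomes Dbb5

C3 C#5 C4 F4 G5 Gb5 Fb4 Dbb5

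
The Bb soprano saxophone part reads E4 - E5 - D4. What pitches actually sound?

The Bb soprano saxophone sounds a major second below written, so transpose each written note down a major second.
E4 to D4
E5 to D5
D4 to C4

D4 D5 C4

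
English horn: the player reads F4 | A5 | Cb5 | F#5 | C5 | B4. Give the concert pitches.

Bb3 D5 Fb4 B4 F4 E4

The English horn sounds a perfect fifth below written, so transpose each written note down a perfect fifth.
F4 becomes Bb3
A5 becomes D5
Cb5 becomes Fb4
F#5 becomes B4
C5 becomes F4
B4 becomes E4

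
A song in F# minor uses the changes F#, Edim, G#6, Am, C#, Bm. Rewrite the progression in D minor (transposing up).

F# minor up to D minor is a minor sixth; each chord root moves by that interval while the quality stays the same.
F#: root F# up a minor sixth → D, giving D.
Edim: root E up a minor sixth → C, giving Cdim.
G#6: root G# up a minor sixth → E, giving E6.
Am: root A up a minor sixth → F, giving Fm.
C#: root C# up a minor sixth → A, giving A.
Bm: root B up a minor sixth → G, giving Gm.

D Cdim E6 Fm A Gm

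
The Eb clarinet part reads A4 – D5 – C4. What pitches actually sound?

C5 F5 Eb4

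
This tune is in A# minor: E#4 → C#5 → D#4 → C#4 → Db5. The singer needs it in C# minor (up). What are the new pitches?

G#4 E5 F#4 E4 Fb5

A# minor to C# minor up is a minor third, so every note moves up by that interval.
E#4 -> G#4
C#5 -> E5
D#4 -> F#4
C#4 -> E4
Db5 -> Fb5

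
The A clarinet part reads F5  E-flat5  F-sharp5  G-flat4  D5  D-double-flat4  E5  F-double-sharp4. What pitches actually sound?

D5 C5 D#5 Eb4 B4 Bbb3 C#5 D##4

Written C4 on the A clarinet sounds as A3, a minor third lower; apply that shift to every note.
F5 → D5
Eb5 → C5
F#5 → D#5
Gb4 → Eb4
D5 → B4
Dbb4 → Bbb3
E5 → C#5
F##4 → D##4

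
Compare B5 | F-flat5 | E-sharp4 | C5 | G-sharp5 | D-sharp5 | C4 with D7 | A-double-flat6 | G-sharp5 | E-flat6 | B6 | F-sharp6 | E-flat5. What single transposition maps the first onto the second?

up a minor tenth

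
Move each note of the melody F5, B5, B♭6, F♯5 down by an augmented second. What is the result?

F5 -> Ebb5
B5 -> Ab5
Bb6 -> Abb6
F#5 -> Eb5

Ebb5 Ab5 Abb6 Eb5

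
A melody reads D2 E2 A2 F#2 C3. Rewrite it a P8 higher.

D3 E3 A3 F#3 C4

D2 gives D3
E2 gives E3
A2 gives A3
F#2 gives F#3
C3 gives C4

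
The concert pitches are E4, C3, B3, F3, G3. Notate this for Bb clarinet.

F#4 D3 C#4 G3 A3

Written C4 sounds as Bb3 on the Bb clarinet, so concert pitches are written a major second up.
E4 becomes F#4
C3 becomes D3
B3 becomes C#4
F3 becomes G3
G3 becomes A3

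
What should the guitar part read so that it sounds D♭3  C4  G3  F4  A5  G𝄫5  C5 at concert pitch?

Db4 C5 G4 F5 A6 Gbb6 C6

The guitar sounds a perfect octave below written, so the written part must be a perfect octave above concert — transpose each note up.
Db3 to Db4
C4 to C5
G3 to G4
F4 to F5
A5 to A6
Gbb5 to Gbb6
C5 to C6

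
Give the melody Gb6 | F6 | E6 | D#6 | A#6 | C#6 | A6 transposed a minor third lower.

Eb6 D6 C#6 B#5 F##6 A#5 F#6

Gb6: a third down reaches E, and 3 semitones makes it Eb6.
F6: a third down reaches D, and 3 semitones makes it D6.
E6: a third down reaches C, and 3 semitones makes it C#6.
A minor third down from D#6 gives B#5.
A#6: a third down reaches F, and 3 semitones makes it F##6.
C#6: a third down reaches A, and 3 semitones makes it A#5.
A minor third down from A6 gives F#6.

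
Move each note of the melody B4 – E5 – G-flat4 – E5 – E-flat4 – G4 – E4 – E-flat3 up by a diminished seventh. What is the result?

B4 up a diminished seventh is Ab5.
E5 up a diminished seventh is Db6.
Gb4: a seventh up reaches F, and 9 semitones makes it Fbb5.
E5 up a diminished seventh is Db6.
Eb4 up a diminished seventh is Dbb5.
G4 up a diminished seventh is Fb5.
E4: a seventh up reaches D, and 9 semitones makes it Db5.
A diminished seventh up from Eb3 gives Dbb4.

Ab5 Db6 Fbb5 Db6 Dbb5 Fb5 Db5 Dbb4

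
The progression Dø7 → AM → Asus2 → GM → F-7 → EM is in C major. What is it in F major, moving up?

Gø7 DM Dsus2 CM Bb-7 AM

C major up to F major is a perfect fourth; each chord root moves by that interval while the quality stays the same.
Dø7: root D up a perfect fourth → G, giving Gø7.
AM: root A up a perfect fourth → D, giving DM.
Asus2: root A up a perfect fourth → D, giving Dsus2.
GM: root G up a perfect fourth → C, giving CM.
F-7: root F up a perfect fourth → Bb, giving Bb-7.
EM: root E up a perfect fourth → A, giving AM.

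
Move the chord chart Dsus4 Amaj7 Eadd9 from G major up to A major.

Esus4 Bmaj7 F#add9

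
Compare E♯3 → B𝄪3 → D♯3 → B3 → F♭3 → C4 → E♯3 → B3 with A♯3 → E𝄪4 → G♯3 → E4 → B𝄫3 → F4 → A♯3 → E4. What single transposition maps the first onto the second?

up a perfect fourth

Take the first pair: E#3 → A#3. E to A spans 4 letter names, so the interval is some kind of fourth.
E#3 to A#3 is 5 semitones, which makes it a perfect fourth; the second version is higher, so the direction is up.
Checking another pair — B3 → E4 — gives the same interval.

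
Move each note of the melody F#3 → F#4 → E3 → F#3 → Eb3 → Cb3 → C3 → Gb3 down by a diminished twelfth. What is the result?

B#1 B#2 A#1 B#1 A1 F1 F#1 C2

A diminished twelfth down from F#3 gives B#1.
F#4: a twelfth down reaches B, and 18 semitones makes it B#2.
E3 down a diminished twelfth is A#1.
F#3 down a diminished twelfth is B#1.
Eb3: a twelfth down reaches A, and 18 semitones makes it A1.
Cb3 down a diminished twelfth is F1.
C3 down a diminished twelfth is F#1.
Gb3 down a diminished twelfth is C2.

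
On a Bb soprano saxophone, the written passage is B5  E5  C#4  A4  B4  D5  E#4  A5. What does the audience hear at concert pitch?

A5 D5 B3 G4 A4 C5 D#4 G5

The Bb soprano saxophone sounds a major second below written, so transpose each written note down a major second.
B5 becomes A5
E5 becomes D5
C#4 becomes B3
A4 becomes G4
B4 becomes A4
D5 becomes C5
E#4 becomes D#4
A5 becomes G5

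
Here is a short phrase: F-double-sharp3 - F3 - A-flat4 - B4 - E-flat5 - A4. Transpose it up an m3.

A#3 Ab3 Cb5 D5 Gb5 C5

F##3: a third up reaches A, and 3 semitones makes it A#3.
F3: a third up reaches A, and 3 semitones makes it Ab3.
Ab4 up a minor third is Cb5.
B4: a third up reaches D, and 3 semitones makes it D5.
A minor third up from Eb5 gives Gb5.
A minor third up from A4 gives C5.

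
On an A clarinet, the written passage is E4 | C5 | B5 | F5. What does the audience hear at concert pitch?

C#4 A4 G#5 D5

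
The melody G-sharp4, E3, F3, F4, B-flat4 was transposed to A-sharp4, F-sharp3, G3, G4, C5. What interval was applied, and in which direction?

up a major second

Take the first pair: G#4 → A#4. G to A spans 2 letter names, so the interval is some kind of second.
G#4 to A#4 is 2 semitones, which makes it a major second; the second version is higher, so the direction is up.
Checking another pair — Bb4 → C5 — gives the same interval.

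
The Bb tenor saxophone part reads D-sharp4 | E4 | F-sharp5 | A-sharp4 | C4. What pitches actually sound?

C#3 D3 E4 G#3 Bb2

Written C4 on the Bb tenor saxophone sounds as Bb2, a major ninth lower; apply that shift to every note.
D#4 becomes C#3
E4 becomes D3
F#5 becomes E4
A#4 becomes G#3
C4 becomes Bb2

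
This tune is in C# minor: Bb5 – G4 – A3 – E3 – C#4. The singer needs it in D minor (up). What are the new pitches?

Cb6 Ab4 Bb3 F3 D4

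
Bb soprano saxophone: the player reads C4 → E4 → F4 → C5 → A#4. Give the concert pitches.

The Bb soprano saxophone sounds a major second below written, so transpose each written note down a major second.
C4 to Bb3
E4 to D4
F4 to Eb4
C5 to Bb4
A#4 to G#4

Bb3 D4 Eb4 Bb4 G#4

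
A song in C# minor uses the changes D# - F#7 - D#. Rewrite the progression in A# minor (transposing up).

C# minor up to A# minor is a major sixth; each chord root moves by that interval while the quality stays the same.
D#: root D# up a major sixth → B#, giving B#.
F#7: root F# up a major sixth → D#, giving D#7.
D#: root D# up a major sixth → B#, giving B#.

B# D#7 B#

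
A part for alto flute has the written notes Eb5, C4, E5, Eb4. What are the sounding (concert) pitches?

Written C4 on the alto flute sounds as G3, a perfect fourth lower; apply that shift to every note.
Eb5 gives Bb4
C4 gives G3
E5 gives B4
Eb4 gives Bb3

Bb4 G3 B4 Bb3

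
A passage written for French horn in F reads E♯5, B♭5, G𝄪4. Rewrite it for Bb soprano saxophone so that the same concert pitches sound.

First find concert pitch: the French horn in F sounds a perfect fifth below written, so E♯5 B♭5 G𝄪4 sounds A#4 Eb5 C##4.
Then write for Bb soprano saxophone: it sounds a major second below written, so the part must be a major second above concert.
A#4 → B#4
Eb5 → F5
C##4 → D##4

B#4 F5 D##4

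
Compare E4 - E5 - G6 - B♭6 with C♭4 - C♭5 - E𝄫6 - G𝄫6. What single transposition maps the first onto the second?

From E4 to Cb4 is 3 letter names — a third of some quality.
Cb4 to E4 is 5 semitones, which makes it an augmented third; the second version is lower, so the direction is down.
Checking another pair — Bb6 → Gbb6 — gives the same interval.

down an augmented third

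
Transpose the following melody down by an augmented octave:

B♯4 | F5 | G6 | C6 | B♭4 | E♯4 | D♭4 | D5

B#4 gives B3
F5 gives Fb4
G6 gives Gb5
C6 gives Cb5
Bb4 gives Bbb3
E#4 gives E3
Db4 gives Dbb3
D5 gives Db4

B3 Fb4 Gb5 Cb5 Bbb3 E3 Dbb3 Db4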